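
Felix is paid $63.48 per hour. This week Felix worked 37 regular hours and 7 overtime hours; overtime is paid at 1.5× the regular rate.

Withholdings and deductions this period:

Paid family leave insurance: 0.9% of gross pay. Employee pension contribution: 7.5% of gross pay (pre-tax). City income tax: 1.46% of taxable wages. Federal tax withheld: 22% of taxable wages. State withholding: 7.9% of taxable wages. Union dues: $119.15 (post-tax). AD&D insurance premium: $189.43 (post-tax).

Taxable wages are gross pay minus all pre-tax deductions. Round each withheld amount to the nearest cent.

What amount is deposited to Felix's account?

Regular pay: 37 × $63.48 = $2348.76
Overtime pay: 7 × $63.48 × 1.5 = $666.54
Gross pay = $2348.76 + $666.54 = $3015.30
Employee pension contribution: $3015.30 × 0.075 = $226.15
Taxable wages = $3015.30 − $226.15 = $2789.15
City income tax: $2789.15 × 0.0146 = $40.72
Federal tax withheld: $2789.15 × 0.22 = $613.61
State withholding: $2789.15 × 0.079 = $220.34
Paid family leave insurance: $3015.30 × 0.009 = $27.14
Union dues: $119.15
AD&D insurance premium: $189.43
Total deductions = $226.15 + $40.72 + $613.61 + $220.34 + $27.14 + $119.15 + $189.43 = $1436.54
Net pay = $3015.30 − $1436.54 = $1578.76

$1578.76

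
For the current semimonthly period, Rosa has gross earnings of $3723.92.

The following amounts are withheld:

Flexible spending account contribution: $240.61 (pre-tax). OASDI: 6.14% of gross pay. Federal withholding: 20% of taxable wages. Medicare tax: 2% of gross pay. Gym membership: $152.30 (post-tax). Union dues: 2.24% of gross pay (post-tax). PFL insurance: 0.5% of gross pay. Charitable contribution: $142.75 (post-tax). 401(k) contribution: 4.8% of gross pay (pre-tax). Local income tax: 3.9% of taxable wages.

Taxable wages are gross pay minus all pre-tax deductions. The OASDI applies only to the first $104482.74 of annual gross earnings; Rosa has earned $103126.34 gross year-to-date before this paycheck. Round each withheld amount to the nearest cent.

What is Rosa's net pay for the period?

Flexible spending account contribution: $240.61
401(k) contribution: $3723.92 × 0.048 = $178.75
Pre-tax total = $240.61 + $178.75 = $419.36
Taxable wages = $3723.92 − $419.36 = $3304.56
Federal withholding: $3304.56 × 0.2 = $660.91
Local income tax: $3304.56 × 0.039 = $128.88
OASDI: only $104482.74 − $103126.34 = $1356.40 of this check is subject → $1356.40 × 0.0614 = $83.28
Medicare tax: $3723.92 × 0.02 = $74.48
PFL insurance: $3723.92 × 0.005 = $18.62
Union dues: $3723.92 × 0.0224 = $83.42
Gym membership: $152.30
Charitable contribution: $142.75
Total deductions = $240.61 + $178.75 + $660.91 + $128.88 + $83.28 + $74.48 + $18.62 + $83.42 + $152.30 + $142.75 = $1764.00
Net pay = $3723.92 − $1764.00 = $1959.92

$1959.92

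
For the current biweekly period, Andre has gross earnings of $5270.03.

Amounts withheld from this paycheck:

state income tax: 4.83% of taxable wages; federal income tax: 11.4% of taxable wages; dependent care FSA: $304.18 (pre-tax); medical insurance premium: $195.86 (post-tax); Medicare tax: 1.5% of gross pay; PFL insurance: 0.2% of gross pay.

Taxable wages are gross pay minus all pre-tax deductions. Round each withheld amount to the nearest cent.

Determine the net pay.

$3874.44

Dependent care FSA: $304.18
Taxable wages = $5270.03 − $304.18 = $4965.85
Federal income tax: $4965.85 × 0.114 = $566.11
State income tax: $4965.85 × 0.0483 = $239.85
PFL insurance: $5270.03 × 0.002 = $10.54
Medicare tax: $5270.03 × 0.015 = $79.05
Medical insurance premium: $195.86
Total deductions = $304.18 + $566.11 + $239.85 + $10.54 + $79.05 + $195.86 = $1395.59
Net pay = $5270.03 − $1395.59 = $3874.44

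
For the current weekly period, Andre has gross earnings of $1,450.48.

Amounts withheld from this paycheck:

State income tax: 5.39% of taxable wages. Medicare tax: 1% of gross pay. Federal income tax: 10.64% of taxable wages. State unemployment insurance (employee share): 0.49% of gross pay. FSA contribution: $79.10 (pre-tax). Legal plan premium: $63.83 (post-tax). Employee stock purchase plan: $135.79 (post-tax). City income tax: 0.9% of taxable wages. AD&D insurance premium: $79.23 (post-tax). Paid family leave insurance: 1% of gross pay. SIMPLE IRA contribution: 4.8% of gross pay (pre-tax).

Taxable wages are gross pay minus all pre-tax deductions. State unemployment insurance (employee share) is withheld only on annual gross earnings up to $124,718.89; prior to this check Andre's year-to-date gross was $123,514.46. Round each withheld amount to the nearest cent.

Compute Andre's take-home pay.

$767.62

FSA contribution: $79.10
SIMPLE IRA contribution: $1,450.48 × 0.048 = $69.62
Pre-tax total = $79.10 + $69.62 = $148.72
Taxable wages = $1,450.48 − $148.72 = $1,301.76
City income tax: $1,301.76 × 0.009 = $11.72
State income tax: $1,301.76 × 0.0539 = $70.16
Federal income tax: $1,301.76 × 0.1064 = $138.51
Medicare tax: $1,450.48 × 0.01 = $14.50
State unemployment insurance (employee share): only $124,718.89 − $123,514.46 = $1,204.43 of this check is subject → $1,204.43 × 0.0049 = $5.90
Paid family leave insurance: $1,450.48 × 0.01 = $14.50
Legal plan premium: $63.83
Employee stock purchase plan: $135.79
AD&D insurance premium: $79.23
Total deductions = $79.10 + $69.62 + $11.72 + $70.16 + $138.51 + $14.50 + $5.90 + $14.50 + $63.83 + $135.79 + $79.23 = $682.86
Net pay = $1,450.48 − $682.86 = $767.62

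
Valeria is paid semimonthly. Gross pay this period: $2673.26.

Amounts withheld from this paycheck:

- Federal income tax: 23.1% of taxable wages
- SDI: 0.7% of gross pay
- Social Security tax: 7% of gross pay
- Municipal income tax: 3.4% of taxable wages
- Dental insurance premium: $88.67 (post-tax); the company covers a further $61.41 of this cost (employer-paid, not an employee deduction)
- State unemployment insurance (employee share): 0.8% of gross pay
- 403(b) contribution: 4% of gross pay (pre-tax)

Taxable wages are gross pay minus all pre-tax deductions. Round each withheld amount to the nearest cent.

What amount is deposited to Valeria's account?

$1570.35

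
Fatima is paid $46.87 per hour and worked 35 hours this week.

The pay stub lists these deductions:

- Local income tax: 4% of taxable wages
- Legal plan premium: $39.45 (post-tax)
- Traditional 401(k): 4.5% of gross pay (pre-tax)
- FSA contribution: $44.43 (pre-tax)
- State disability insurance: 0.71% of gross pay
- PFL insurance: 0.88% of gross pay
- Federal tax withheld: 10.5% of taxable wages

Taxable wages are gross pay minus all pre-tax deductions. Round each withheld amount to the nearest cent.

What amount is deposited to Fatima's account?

$1,235.94

Gross pay: 35 × $46.87 = $1,640.45
Traditional 401(k): $1,640.45 × 0.045 = $73.82
FSA contribution: $44.43
Pre-tax total = $73.82 + $44.43 = $118.25
Taxable wages = $1,640.45 − $118.25 = $1,522.20
Federal tax withheld: $1,522.20 × 0.105 = $159.83
Local income tax: $1,522.20 × 0.04 = $60.89
State disability insurance: $1,640.45 × 0.0071 = $11.65
PFL insurance: $1,640.45 × 0.0088 = $14.44
Legal plan premium: $39.45
Total deductions = $73.82 + $44.43 + $159.83 + $60.89 + $11.65 + $14.44 + $39.45 = $404.51
Net pay = $1,640.45 − $404.51 = $1,235.94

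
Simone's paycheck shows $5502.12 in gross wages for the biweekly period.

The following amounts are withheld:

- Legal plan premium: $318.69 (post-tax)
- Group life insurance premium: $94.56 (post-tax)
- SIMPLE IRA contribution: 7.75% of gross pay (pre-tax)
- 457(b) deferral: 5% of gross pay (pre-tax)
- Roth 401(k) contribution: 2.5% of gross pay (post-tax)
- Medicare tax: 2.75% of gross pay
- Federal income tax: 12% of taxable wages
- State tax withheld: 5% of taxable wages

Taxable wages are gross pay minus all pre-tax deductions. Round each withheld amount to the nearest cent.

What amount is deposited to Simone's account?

$3282.39

457(b) deferral: $5502.12 × 0.05 = $275.11
SIMPLE IRA contribution: $5502.12 × 0.0775 = $426.41
Pre-tax total = $275.11 + $426.41 = $701.52
Taxable wages = $5502.12 − $701.52 = $4800.60
State tax withheld: $4800.60 × 0.05 = $240.03
Federal income tax: $4800.60 × 0.12 = $576.07
Medicare tax: $5502.12 × 0.0275 = $151.31
Roth 401(k) contribution: $5502.12 × 0.025 = $137.55
Legal plan premium: $318.69
Group life insurance premium: $94.56
Total deductions = $275.11 + $426.41 + $240.03 + $576.07 + $151.31 + $137.55 + $318.69 + $94.56 = $2219.73
Net pay = $5502.12 − $2219.73 = $3282.39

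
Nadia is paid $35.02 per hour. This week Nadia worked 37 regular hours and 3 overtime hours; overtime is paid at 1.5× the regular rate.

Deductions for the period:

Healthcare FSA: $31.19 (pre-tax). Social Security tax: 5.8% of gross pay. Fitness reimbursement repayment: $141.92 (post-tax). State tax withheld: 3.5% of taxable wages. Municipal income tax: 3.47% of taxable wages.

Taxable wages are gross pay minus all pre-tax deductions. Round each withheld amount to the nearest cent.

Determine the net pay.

$1,096.81

Regular pay: 37 × $35.02 = $1,295.74
Overtime pay: 3 × $35.02 × 1.5 = $157.59
Gross pay = $1,295.74 + $157.59 = $1,453.33
Healthcare FSA: $31.19
Taxable wages = $1,453.33 − $31.19 = $1,422.14
State tax withheld: $1,422.14 × 0.035 = $49.77
Municipal income tax: $1,422.14 × 0.0347 = $49.35
Social Security tax: $1,453.33 × 0.058 = $84.29
Fitness reimbursement repayment: $141.92
Total deductions = $31.19 + $49.77 + $49.35 + $84.29 + $141.92 = $356.52
Net pay = $1,453.33 − $356.52 = $1,096.81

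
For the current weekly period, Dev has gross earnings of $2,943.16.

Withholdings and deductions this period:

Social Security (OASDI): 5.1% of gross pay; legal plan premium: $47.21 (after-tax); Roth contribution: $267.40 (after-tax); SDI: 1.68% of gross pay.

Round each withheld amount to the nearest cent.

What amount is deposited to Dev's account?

Social Security (OASDI): $2,943.16 × 0.051 = $150.10
SDI: $2,943.16 × 0.0168 = $49.45
Roth contribution: $267.40
Legal plan premium: $47.21
Total deductions = $150.10 + $49.45 + $267.40 + $47.21 = $514.16
Net pay = $2,943.16 − $514.16 = $2,429.00

$2,429.00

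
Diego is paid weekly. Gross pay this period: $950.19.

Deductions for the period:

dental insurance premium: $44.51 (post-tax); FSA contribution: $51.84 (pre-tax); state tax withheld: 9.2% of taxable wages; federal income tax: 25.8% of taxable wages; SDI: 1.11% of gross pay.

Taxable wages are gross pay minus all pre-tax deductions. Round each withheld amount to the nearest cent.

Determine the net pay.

$528.87

FSA contribution: $51.84
Taxable wages = $950.19 − $51.84 = $898.35
Federal income tax: $898.35 × 0.258 = $231.77
State tax withheld: $898.35 × 0.092 = $82.65
SDI: $950.19 × 0.0111 = $10.55
Dental insurance premium: $44.51
Total deductions = $51.84 + $231.77 + $82.65 + $10.55 + $44.51 = $421.32
Net pay = $950.19 − $421.32 = $528.87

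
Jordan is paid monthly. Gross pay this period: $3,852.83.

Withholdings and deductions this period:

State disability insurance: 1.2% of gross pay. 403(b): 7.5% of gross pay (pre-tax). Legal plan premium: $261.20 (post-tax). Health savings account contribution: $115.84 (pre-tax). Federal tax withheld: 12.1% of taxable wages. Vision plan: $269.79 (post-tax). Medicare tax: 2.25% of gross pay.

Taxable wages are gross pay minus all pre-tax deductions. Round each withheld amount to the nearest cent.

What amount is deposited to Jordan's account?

$2,366.91

403(b): $3,852.83 × 0.075 = $288.96
Health savings account contribution: $115.84
Pre-tax total = $288.96 + $115.84 = $404.80
Taxable wages = $3,852.83 − $404.80 = $3,448.03
Federal tax withheld: $3,448.03 × 0.121 = $417.21
Medicare tax: $3,852.83 × 0.0225 = $86.69
State disability insurance: $3,852.83 × 0.012 = $46.23
Vision plan: $269.79
Legal plan premium: $261.20
Total deductions = $288.96 + $115.84 + $417.21 + $86.69 + $46.23 + $269.79 + $261.20 = $1,485.92
Net pay = $3,852.83 − $1,485.92 = $2,366.91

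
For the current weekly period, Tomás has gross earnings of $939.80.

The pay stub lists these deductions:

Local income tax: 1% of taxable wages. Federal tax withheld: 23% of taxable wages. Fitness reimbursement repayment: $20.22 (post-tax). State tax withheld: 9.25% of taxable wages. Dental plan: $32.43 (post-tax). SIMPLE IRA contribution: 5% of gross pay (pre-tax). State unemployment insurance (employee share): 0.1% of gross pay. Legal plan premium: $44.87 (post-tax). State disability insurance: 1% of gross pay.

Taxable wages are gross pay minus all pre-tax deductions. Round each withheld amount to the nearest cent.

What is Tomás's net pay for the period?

SIMPLE IRA contribution: $939.80 × 0.05 = $46.99
Taxable wages = $939.80 − $46.99 = $892.81
Federal tax withheld: $892.81 × 0.23 = $205.35
State tax withheld: $892.81 × 0.0925 = $82.58
Local income tax: $892.81 × 0.01 = $8.93
State disability insurance: $939.80 × 0.01 = $9.40
State unemployment insurance (employee share): $939.80 × 0.001 = $0.94
Legal plan premium: $44.87
Fitness reimbursement repayment: $20.22
Dental plan: $32.43
Total deductions = $46.99 + $205.35 + $82.58 + $8.93 + $9.40 + $0.94 + $44.87 + $20.22 + $32.43 = $451.71
Net pay = $939.80 − $451.71 = $488.09

$488.09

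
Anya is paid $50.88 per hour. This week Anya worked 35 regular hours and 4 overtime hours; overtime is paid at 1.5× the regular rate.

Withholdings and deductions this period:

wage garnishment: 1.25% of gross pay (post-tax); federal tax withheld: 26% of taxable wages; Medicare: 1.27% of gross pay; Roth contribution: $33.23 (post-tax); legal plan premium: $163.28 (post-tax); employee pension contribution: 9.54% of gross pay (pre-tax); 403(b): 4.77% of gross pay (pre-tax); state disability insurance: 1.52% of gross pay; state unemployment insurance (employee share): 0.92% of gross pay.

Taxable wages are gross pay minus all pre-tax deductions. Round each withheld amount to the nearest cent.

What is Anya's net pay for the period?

$1022.81

Regular pay: 35 × $50.88 = $1780.80
Overtime pay: 4 × $50.88 × 1.5 = $305.28
Gross pay = $1780.80 + $305.28 = $2086.08
403(b): $2086.08 × 0.0477 = $99.51
Employee pension contribution: $2086.08 × 0.0954 = $199.01
Pre-tax total = $99.51 + $199.01 = $298.52
Taxable wages = $2086.08 − $298.52 = $1787.56
Federal tax withheld: $1787.56 × 0.26 = $464.77
State disability insurance: $2086.08 × 0.0152 = $31.71
Medicare: $2086.08 × 0.0127 = $26.49
State unemployment insurance (employee share): $2086.08 × 0.0092 = $19.19
Roth contribution: $33.23
Legal plan premium: $163.28
Wage garnishment: $2086.08 × 0.0125 = $26.08
Total deductions = $99.51 + $199.01 + $464.77 + $31.71 + $26.49 + $19.19 + $33.23 + $163.28 + $26.08 = $1063.27
Net pay = $2086.08 − $1063.27 = $1022.81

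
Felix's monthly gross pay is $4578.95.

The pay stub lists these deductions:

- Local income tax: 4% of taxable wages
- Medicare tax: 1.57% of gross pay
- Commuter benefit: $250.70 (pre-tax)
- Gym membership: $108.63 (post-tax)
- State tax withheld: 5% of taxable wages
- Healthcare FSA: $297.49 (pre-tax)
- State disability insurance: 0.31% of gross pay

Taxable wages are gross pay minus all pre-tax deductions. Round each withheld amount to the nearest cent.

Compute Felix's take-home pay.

$3473.28

Commuter benefit: $250.70
Healthcare FSA: $297.49
Pre-tax total = $250.70 + $297.49 = $548.19
Taxable wages = $4578.95 − $548.19 = $4030.76
Local income tax: $4030.76 × 0.04 = $161.23
State tax withheld: $4030.76 × 0.05 = $201.54
State disability insurance: $4578.95 × 0.0031 = $14.19
Medicare tax: $4578.95 × 0.0157 = $71.89
Gym membership: $108.63
Total deductions = $250.70 + $297.49 + $161.23 + $201.54 + $14.19 + $71.89 + $108.63 = $1105.67
Net pay = $4578.95 − $1105.67 = $3473.28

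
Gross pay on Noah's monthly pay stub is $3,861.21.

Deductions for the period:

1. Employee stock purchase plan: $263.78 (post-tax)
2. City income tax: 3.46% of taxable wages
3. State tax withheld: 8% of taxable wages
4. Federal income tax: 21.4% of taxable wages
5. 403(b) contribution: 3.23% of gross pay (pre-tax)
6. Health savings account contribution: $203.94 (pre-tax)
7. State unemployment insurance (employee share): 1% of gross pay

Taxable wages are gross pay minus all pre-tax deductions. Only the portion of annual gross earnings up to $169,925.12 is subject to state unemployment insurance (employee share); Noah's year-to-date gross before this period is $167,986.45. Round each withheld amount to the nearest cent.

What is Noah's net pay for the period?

403(b) contribution: $3,861.21 × 0.0323 = $124.72
Health savings account contribution: $203.94
Pre-tax total = $124.72 + $203.94 = $328.66
Taxable wages = $3,861.21 − $328.66 = $3,532.55
State tax withheld: $3,532.55 × 0.08 = $282.60
Federal income tax: $3,532.55 × 0.214 = $755.97
City income tax: $3,532.55 × 0.0346 = $122.23
State unemployment insurance (employee share): only $169,925.12 − $167,986.45 = $1,938.67 of this check is subject → $1,938.67 × 0.01 = $19.39
Employee stock purchase plan: $263.78
Total deductions = $124.72 + $203.94 + $282.60 + $755.97 + $122.23 + $19.39 + $263.78 = $1,772.63
Net pay = $3,861.21 − $1,772.63 = $2,088.58

$2,088.58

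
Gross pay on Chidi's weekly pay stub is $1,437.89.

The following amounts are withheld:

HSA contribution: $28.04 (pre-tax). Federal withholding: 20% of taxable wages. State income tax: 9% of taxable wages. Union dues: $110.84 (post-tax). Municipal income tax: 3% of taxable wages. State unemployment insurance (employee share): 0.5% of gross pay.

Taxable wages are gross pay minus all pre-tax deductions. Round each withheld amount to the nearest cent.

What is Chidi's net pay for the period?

HSA contribution: $28.04
Taxable wages = $1,437.89 − $28.04 = $1,409.85
State income tax: $1,409.85 × 0.09 = $126.89
Federal withholding: $1,409.85 × 0.2 = $281.97
Municipal income tax: $1,409.85 × 0.03 = $42.30
State unemployment insurance (employee share): $1,437.89 × 0.005 = $7.19
Union dues: $110.84
Total deductions = $28.04 + $126.89 + $281.97 + $42.30 + $7.19 + $110.84 = $597.23
Net pay = $1,437.89 − $597.23 = $840.66

$840.66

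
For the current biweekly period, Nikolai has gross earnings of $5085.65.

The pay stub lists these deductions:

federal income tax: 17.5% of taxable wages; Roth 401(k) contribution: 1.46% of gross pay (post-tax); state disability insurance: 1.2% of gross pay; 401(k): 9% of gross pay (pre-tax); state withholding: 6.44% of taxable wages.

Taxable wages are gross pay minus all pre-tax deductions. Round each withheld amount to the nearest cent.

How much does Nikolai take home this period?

401(k): $5085.65 × 0.09 = $457.71
Taxable wages = $5085.65 − $457.71 = $4627.94
Federal income tax: $4627.94 × 0.175 = $809.89
State withholding: $4627.94 × 0.0644 = $298.04
State disability insurance: $5085.65 × 0.012 = $61.03
Roth 401(k) contribution: $5085.65 × 0.0146 = $74.25
Total deductions = $457.71 + $809.89 + $298.04 + $61.03 + $74.25 = $1700.92
Net pay = $5085.65 − $1700.92 = $3384.73

$3384.73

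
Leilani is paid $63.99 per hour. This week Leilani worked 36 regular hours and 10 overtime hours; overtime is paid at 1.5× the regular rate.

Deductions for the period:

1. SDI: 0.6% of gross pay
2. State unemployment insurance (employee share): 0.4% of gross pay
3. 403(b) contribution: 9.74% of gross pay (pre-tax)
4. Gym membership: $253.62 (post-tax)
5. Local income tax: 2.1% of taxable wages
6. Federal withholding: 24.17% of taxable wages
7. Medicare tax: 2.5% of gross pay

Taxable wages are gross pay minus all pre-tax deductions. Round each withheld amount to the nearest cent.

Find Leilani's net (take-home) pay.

Regular pay: 36 × $63.99 = $2,303.64
Overtime pay: 10 × $63.99 × 1.5 = $959.85
Gross pay = $2,303.64 + $959.85 = $3,263.49
403(b) contribution: $3,263.49 × 0.0974 = $317.86
Taxable wages = $3,263.49 − $317.86 = $2,945.63
Local income tax: $2,945.63 × 0.021 = $61.86
Federal withholding: $2,945.63 × 0.2417 = $711.96
SDI: $3,263.49 × 0.006 = $19.58
Medicare tax: $3,263.49 × 0.025 = $81.59
State unemployment insurance (employee share): $3,263.49 × 0.004 = $13.05
Gym membership: $253.62
Total deductions = $317.86 + $61.86 + $711.96 + $19.58 + $81.59 + $13.05 + $253.62 = $1,459.52
Net pay = $3,263.49 − $1,459.52 = $1,803.97

$1,803.97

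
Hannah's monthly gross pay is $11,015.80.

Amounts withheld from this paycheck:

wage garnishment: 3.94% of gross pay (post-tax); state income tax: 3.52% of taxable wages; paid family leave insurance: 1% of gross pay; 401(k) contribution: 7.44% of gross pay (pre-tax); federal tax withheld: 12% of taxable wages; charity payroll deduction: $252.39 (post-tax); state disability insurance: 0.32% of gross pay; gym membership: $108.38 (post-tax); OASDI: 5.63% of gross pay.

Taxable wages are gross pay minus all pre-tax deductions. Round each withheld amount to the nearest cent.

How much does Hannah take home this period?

$7,053.37

401(k) contribution: $11,015.80 × 0.0744 = $819.58
Taxable wages = $11,015.80 − $819.58 = $10,196.22
Federal tax withheld: $10,196.22 × 0.12 = $1,223.55
State income tax: $10,196.22 × 0.0352 = $358.91
Paid family leave insurance: $11,015.80 × 0.01 = $110.16
State disability insurance: $11,015.80 × 0.0032 = $35.25
OASDI: $11,015.80 × 0.0563 = $620.19
Gym membership: $108.38
Wage garnishment: $11,015.80 × 0.0394 = $434.02
Charity payroll deduction: $252.39
Total deductions = $819.58 + $1,223.55 + $358.91 + $110.16 + $35.25 + $620.19 + $108.38 + $434.02 + $252.39 = $3,962.43
Net pay = $11,015.80 − $3,962.43 = $7,053.37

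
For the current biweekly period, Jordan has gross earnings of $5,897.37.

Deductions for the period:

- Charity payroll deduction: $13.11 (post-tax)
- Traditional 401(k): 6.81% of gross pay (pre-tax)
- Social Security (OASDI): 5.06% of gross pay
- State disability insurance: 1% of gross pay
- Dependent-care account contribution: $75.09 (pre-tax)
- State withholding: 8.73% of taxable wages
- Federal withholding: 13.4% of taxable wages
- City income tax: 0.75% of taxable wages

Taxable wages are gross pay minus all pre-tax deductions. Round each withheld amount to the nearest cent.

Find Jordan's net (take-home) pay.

Traditional 401(k): $5,897.37 × 0.0681 = $401.61
Dependent-care account contribution: $75.09
Pre-tax total = $401.61 + $75.09 = $476.70
Taxable wages = $5,897.37 − $476.70 = $5,420.67
State withholding: $5,420.67 × 0.0873 = $473.22
City income tax: $5,420.67 × 0.0075 = $40.66
Federal withholding: $5,420.67 × 0.134 = $726.37
State disability insurance: $5,897.37 × 0.01 = $58.97
Social Security (OASDI): $5,897.37 × 0.0506 = $298.41
Charity payroll deduction: $13.11
Total deductions = $401.61 + $75.09 + $473.22 + $40.66 + $726.37 + $58.97 + $298.41 + $13.11 = $2,087.44
Net pay = $5,897.37 − $2,087.44 = $3,809.93

$3,809.93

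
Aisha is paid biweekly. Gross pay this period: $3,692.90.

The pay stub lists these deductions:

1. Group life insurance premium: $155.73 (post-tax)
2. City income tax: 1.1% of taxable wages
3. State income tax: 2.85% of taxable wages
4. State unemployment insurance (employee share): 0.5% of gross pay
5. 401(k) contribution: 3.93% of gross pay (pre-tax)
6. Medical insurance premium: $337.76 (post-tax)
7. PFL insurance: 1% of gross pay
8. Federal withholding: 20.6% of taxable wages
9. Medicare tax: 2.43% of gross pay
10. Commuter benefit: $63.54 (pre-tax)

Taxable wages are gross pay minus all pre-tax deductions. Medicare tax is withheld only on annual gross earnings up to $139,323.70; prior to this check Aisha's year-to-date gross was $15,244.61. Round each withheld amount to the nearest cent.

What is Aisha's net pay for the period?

Commuter benefit: $63.54
401(k) contribution: $3,692.90 × 0.0393 = $145.13
Pre-tax total = $63.54 + $145.13 = $208.67
Taxable wages = $3,692.90 − $208.67 = $3,484.23
Federal withholding: $3,484.23 × 0.206 = $717.75
City income tax: $3,484.23 × 0.011 = $38.33
State income tax: $3,484.23 × 0.0285 = $99.30
Medicare tax: cap not yet reached, full $3,692.90 is subject → $3,692.90 × 0.0243 = $89.74
State unemployment insurance (employee share): $3,692.90 × 0.005 = $18.46
PFL insurance: $3,692.90 × 0.01 = $36.93
Group life insurance premium: $155.73
Medical insurance premium: $337.76
Total deductions = $63.54 + $145.13 + $717.75 + $38.33 + $99.30 + $89.74 + $18.46 + $36.93 + $155.73 + $337.76 = $1,702.67
Net pay = $3,692.90 − $1,702.67 = $1,990.23

$1,990.23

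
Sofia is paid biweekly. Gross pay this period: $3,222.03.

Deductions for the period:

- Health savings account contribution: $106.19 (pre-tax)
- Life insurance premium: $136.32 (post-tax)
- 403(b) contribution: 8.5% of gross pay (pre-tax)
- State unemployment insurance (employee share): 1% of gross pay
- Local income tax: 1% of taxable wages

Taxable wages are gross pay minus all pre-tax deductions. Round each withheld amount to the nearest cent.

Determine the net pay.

$2,645.01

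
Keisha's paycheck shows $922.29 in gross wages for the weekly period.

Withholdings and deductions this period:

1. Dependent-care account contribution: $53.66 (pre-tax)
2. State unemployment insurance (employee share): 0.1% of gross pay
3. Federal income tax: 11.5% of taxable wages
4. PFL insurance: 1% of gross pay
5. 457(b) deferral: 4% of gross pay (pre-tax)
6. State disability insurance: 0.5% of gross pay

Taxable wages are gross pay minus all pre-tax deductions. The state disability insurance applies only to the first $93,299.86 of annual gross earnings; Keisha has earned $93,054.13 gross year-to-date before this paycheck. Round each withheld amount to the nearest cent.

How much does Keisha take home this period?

$724.72

457(b) deferral: $922.29 × 0.04 = $36.89
Dependent-care account contribution: $53.66
Pre-tax total = $36.89 + $53.66 = $90.55
Taxable wages = $922.29 − $90.55 = $831.74
Federal income tax: $831.74 × 0.115 = $95.65
State unemployment insurance (employee share): $922.29 × 0.001 = $0.92
PFL insurance: $922.29 × 0.01 = $9.22
State disability insurance: only $93,299.86 − $93,054.13 = $245.73 of this check is subject → $245.73 × 0.005 = $1.23
Total deductions = $36.89 + $53.66 + $95.65 + $0.92 + $9.22 + $1.23 = $197.57
Net pay = $922.29 − $197.57 = $724.72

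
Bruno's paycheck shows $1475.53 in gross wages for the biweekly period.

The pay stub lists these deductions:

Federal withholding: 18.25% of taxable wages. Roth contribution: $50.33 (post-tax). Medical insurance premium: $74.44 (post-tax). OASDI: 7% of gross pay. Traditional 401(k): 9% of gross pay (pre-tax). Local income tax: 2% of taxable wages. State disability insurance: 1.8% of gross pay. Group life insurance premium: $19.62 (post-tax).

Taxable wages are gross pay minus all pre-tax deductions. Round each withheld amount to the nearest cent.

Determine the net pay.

$796.59

Traditional 401(k): $1475.53 × 0.09 = $132.80
Taxable wages = $1475.53 − $132.80 = $1342.73
Local income tax: $1342.73 × 0.02 = $26.85
Federal withholding: $1342.73 × 0.1825 = $245.05
State disability insurance: $1475.53 × 0.018 = $26.56
OASDI: $1475.53 × 0.07 = $103.29
Roth contribution: $50.33
Medical insurance premium: $74.44
Group life insurance premium: $19.62
Total deductions = $132.80 + $26.85 + $245.05 + $26.56 + $103.29 + $50.33 + $74.44 + $19.62 = $678.94
Net pay = $1475.53 − $678.94 = $796.59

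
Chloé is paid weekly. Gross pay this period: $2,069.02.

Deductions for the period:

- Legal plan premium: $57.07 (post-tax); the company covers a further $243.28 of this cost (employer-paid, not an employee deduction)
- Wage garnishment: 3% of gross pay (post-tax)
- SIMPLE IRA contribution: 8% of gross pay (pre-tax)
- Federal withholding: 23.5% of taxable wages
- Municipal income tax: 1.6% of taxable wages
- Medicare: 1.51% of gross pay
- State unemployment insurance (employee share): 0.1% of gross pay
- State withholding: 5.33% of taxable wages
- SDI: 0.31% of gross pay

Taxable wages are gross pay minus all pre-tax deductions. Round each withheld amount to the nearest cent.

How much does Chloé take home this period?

SIMPLE IRA contribution: $2,069.02 × 0.08 = $165.52
Taxable wages = $2,069.02 − $165.52 = $1,903.50
Federal withholding: $1,903.50 × 0.235 = $447.32
State withholding: $1,903.50 × 0.0533 = $101.46
Municipal income tax: $1,903.50 × 0.016 = $30.46
State unemployment insurance (employee share): $2,069.02 × 0.001 = $2.07
SDI: $2,069.02 × 0.0031 = $6.41
Medicare: $2,069.02 × 0.0151 = $31.24
Wage garnishment: $2,069.02 × 0.03 = $62.07
Legal plan premium: $57.07
(Employer's $243.28 toward legal plan premium is not withheld from the employee.)
Total deductions = $165.52 + $447.32 + $101.46 + $30.46 + $2.07 + $6.41 + $31.24 + $62.07 + $57.07 = $903.62
Net pay = $2,069.02 − $903.62 = $1,165.40

$1,165.40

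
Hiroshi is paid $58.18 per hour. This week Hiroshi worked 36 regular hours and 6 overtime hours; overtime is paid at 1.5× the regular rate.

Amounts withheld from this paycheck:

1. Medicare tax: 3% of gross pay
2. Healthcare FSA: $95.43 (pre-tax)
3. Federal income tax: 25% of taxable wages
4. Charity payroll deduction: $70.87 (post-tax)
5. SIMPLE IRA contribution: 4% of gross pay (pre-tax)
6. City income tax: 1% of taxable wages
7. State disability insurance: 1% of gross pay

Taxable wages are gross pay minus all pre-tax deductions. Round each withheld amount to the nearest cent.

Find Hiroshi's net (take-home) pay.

Regular pay: 36 × $58.18 = $2,094.48
Overtime pay: 6 × $58.18 × 1.5 = $523.62
Gross pay = $2,094.48 + $523.62 = $2,618.10
Healthcare FSA: $95.43
SIMPLE IRA contribution: $2,618.10 × 0.04 = $104.72
Pre-tax total = $95.43 + $104.72 = $200.15
Taxable wages = $2,618.10 − $200.15 = $2,417.95
Federal income tax: $2,417.95 × 0.25 = $604.49
City income tax: $2,417.95 × 0.01 = $24.18
State disability insurance: $2,618.10 × 0.01 = $26.18
Medicare tax: $2,618.10 × 0.03 = $78.54
Charity payroll deduction: $70.87
Total deductions = $95.43 + $104.72 + $604.49 + $24.18 + $26.18 + $78.54 + $70.87 = $1,004.41
Net pay = $2,618.10 − $1,004.41 = $1,613.69

$1,613.69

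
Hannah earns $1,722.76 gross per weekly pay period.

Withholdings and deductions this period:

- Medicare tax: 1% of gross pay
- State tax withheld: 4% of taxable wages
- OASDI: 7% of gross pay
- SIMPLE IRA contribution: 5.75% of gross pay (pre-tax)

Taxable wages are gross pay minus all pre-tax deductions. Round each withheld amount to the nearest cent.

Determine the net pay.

$1,420.93

SIMPLE IRA contribution: $1,722.76 × 0.0575 = $99.06
Taxable wages = $1,722.76 − $99.06 = $1,623.70
State tax withheld: $1,623.70 × 0.04 = $64.95
Medicare tax: $1,722.76 × 0.01 = $17.23
OASDI: $1,722.76 × 0.07 = $120.59
Total deductions = $99.06 + $64.95 + $17.23 + $120.59 = $301.83
Net pay = $1,722.76 − $301.83 = $1,420.93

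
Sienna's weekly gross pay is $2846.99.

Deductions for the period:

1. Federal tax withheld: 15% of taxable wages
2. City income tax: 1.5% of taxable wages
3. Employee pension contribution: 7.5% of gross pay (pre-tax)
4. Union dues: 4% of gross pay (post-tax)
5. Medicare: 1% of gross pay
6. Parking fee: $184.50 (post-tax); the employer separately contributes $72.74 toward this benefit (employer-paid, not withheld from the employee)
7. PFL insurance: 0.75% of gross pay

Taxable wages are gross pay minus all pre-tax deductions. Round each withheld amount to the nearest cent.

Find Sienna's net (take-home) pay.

$1850.75

Employee pension contribution: $2846.99 × 0.075 = $213.52
Taxable wages = $2846.99 − $213.52 = $2633.47
Federal tax withheld: $2633.47 × 0.15 = $395.02
City income tax: $2633.47 × 0.015 = $39.50
PFL insurance: $2846.99 × 0.0075 = $21.35
Medicare: $2846.99 × 0.01 = $28.47
Union dues: $2846.99 × 0.04 = $113.88
Parking fee: $184.50
(Employer's $72.74 toward parking fee is not withheld from the employee.)
Total deductions = $213.52 + $395.02 + $39.50 + $21.35 + $28.47 + $113.88 + $184.50 = $996.24
Net pay = $2846.99 − $996.24 = $1850.75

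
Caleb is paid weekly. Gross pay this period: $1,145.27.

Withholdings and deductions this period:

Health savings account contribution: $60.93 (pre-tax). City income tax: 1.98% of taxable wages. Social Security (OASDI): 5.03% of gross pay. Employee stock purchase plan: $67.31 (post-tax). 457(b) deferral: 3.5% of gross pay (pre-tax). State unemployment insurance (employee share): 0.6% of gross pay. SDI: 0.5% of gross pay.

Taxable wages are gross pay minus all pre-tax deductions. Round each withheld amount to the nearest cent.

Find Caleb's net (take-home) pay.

$886.06

457(b) deferral: $1,145.27 × 0.035 = $40.08
Health savings account contribution: $60.93
Pre-tax total = $40.08 + $60.93 = $101.01
Taxable wages = $1,145.27 − $101.01 = $1,044.26
City income tax: $1,044.26 × 0.0198 = $20.68
SDI: $1,145.27 × 0.005 = $5.73
State unemployment insurance (employee share): $1,145.27 × 0.006 = $6.87
Social Security (OASDI): $1,145.27 × 0.0503 = $57.61
Employee stock purchase plan: $67.31
Total deductions = $40.08 + $60.93 + $20.68 + $5.73 + $6.87 + $57.61 + $67.31 = $259.21
Net pay = $1,145.27 − $259.21 = $886.06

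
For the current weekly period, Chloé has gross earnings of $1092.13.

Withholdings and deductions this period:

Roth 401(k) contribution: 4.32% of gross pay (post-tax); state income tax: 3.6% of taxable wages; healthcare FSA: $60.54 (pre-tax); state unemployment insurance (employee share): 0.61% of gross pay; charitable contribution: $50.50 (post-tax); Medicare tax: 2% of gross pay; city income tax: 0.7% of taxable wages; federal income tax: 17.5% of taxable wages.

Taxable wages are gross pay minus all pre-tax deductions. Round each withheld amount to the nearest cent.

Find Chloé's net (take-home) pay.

Healthcare FSA: $60.54
Taxable wages = $1092.13 − $60.54 = $1031.59
Federal income tax: $1031.59 × 0.175 = $180.53
City income tax: $1031.59 × 0.007 = $7.22
State income tax: $1031.59 × 0.036 = $37.14
Medicare tax: $1092.13 × 0.02 = $21.84
State unemployment insurance (employee share): $1092.13 × 0.0061 = $6.66
Roth 401(k) contribution: $1092.13 × 0.0432 = $47.18
Charitable contribution: $50.50
Total deductions = $60.54 + $180.53 + $7.22 + $37.14 + $21.84 + $6.66 + $47.18 + $50.50 = $411.61
Net pay = $1092.13 − $411.61 = $680.52

$680.52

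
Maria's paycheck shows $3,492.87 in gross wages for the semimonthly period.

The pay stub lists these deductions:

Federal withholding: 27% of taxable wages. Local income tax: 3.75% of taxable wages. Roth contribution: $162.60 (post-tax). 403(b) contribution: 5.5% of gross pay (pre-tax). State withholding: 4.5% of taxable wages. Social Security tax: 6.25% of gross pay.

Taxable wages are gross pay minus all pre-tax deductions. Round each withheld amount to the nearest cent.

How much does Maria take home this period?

$1,756.34

403(b) contribution: $3,492.87 × 0.055 = $192.11
Taxable wages = $3,492.87 − $192.11 = $3,300.76
Federal withholding: $3,300.76 × 0.27 = $891.21
Local income tax: $3,300.76 × 0.0375 = $123.78
State withholding: $3,300.76 × 0.045 = $148.53
Social Security tax: $3,492.87 × 0.0625 = $218.30
Roth contribution: $162.60
Total deductions = $192.11 + $891.21 + $123.78 + $148.53 + $218.30 + $162.60 = $1,736.53
Net pay = $3,492.87 − $1,736.53 = $1,756.34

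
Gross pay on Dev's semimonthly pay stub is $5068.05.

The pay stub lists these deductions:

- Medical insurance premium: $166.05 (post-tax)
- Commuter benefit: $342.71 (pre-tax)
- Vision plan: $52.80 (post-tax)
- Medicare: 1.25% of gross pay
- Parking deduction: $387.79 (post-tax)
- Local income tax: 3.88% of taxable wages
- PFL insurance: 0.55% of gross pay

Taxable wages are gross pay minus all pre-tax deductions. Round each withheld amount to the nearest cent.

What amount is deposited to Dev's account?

Commuter benefit: $342.71
Taxable wages = $5068.05 − $342.71 = $4725.34
Local income tax: $4725.34 × 0.0388 = $183.34
Medicare: $5068.05 × 0.0125 = $63.35
PFL insurance: $5068.05 × 0.0055 = $27.87
Vision plan: $52.80
Medical insurance premium: $166.05
Parking deduction: $387.79
Total deductions = $342.71 + $183.34 + $63.35 + $27.87 + $52.80 + $166.05 + $387.79 = $1223.91
Net pay = $5068.05 − $1223.91 = $3844.14

$3844.14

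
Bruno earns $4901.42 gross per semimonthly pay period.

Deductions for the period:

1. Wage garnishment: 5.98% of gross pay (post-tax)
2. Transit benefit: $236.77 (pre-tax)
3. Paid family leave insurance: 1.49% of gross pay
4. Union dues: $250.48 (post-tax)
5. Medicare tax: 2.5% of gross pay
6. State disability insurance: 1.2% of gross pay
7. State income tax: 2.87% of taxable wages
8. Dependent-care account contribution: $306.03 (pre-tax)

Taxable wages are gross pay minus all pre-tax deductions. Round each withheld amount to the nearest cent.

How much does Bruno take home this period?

Transit benefit: $236.77
Dependent-care account contribution: $306.03
Pre-tax total = $236.77 + $306.03 = $542.80
Taxable wages = $4901.42 − $542.80 = $4358.62
State income tax: $4358.62 × 0.0287 = $125.09
Paid family leave insurance: $4901.42 × 0.0149 = $73.03
Medicare tax: $4901.42 × 0.025 = $122.54
State disability insurance: $4901.42 × 0.012 = $58.82
Union dues: $250.48
Wage garnishment: $4901.42 × 0.0598 = $293.10
Total deductions = $236.77 + $306.03 + $125.09 + $73.03 + $122.54 + $58.82 + $250.48 + $293.10 = $1465.86
Net pay = $4901.42 − $1465.86 = $3435.56

$3435.56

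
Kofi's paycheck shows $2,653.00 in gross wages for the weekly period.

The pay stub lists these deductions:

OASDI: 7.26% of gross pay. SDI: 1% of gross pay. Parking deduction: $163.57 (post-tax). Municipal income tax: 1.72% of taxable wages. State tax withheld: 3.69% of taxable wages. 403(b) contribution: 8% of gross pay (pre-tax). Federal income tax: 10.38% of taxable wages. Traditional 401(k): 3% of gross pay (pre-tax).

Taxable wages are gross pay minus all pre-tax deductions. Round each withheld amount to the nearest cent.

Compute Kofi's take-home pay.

$1,605.63

Traditional 401(k): $2,653.00 × 0.03 = $79.59
403(b) contribution: $2,653.00 × 0.08 = $212.24
Pre-tax total = $79.59 + $212.24 = $291.83
Taxable wages = $2,653.00 − $291.83 = $2,361.17
Federal income tax: $2,361.17 × 0.1038 = $245.09
State tax withheld: $2,361.17 × 0.0369 = $87.13
Municipal income tax: $2,361.17 × 0.0172 = $40.61
SDI: $2,653.00 × 0.01 = $26.53
OASDI: $2,653.00 × 0.0726 = $192.61
Parking deduction: $163.57
Total deductions = $79.59 + $212.24 + $245.09 + $87.13 + $40.61 + $26.53 + $192.61 + $163.57 = $1,047.37
Net pay = $2,653.00 − $1,047.37 = $1,605.63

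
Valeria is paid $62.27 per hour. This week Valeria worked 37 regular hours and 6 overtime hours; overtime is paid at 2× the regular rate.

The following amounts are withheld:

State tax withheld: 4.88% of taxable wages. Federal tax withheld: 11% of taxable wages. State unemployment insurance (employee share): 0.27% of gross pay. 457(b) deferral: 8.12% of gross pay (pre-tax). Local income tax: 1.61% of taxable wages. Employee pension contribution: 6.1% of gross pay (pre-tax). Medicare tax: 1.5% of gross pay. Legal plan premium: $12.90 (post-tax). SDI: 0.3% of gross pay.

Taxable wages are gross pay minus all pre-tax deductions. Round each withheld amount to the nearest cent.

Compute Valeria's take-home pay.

$2,083.50

Regular pay: 37 × $62.27 = $2,303.99
Overtime pay: 6 × $62.27 × 2 = $747.24
Gross pay = $2,303.99 + $747.24 = $3,051.23
Employee pension contribution: $3,051.23 × 0.061 = $186.13
457(b) deferral: $3,051.23 × 0.0812 = $247.76
Pre-tax total = $186.13 + $247.76 = $433.89
Taxable wages = $3,051.23 − $433.89 = $2,617.34
Local income tax: $2,617.34 × 0.0161 = $42.14
Federal tax withheld: $2,617.34 × 0.11 = $287.91
State tax withheld: $2,617.34 × 0.0488 = $127.73
SDI: $3,051.23 × 0.003 = $9.15
State unemployment insurance (employee share): $3,051.23 × 0.0027 = $8.24
Medicare tax: $3,051.23 × 0.015 = $45.77
Legal plan premium: $12.90
Total deductions = $186.13 + $247.76 + $42.14 + $287.91 + $127.73 + $9.15 + $8.24 + $45.77 + $12.90 = $967.73
Net pay = $3,051.23 − $967.73 = $2,083.50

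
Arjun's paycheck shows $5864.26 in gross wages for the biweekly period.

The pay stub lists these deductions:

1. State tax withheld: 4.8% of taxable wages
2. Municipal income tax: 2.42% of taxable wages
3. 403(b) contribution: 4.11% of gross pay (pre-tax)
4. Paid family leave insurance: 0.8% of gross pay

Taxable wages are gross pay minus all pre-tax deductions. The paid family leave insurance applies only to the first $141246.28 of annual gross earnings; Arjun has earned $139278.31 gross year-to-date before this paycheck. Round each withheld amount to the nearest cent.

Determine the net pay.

403(b) contribution: $5864.26 × 0.0411 = $241.02
Taxable wages = $5864.26 − $241.02 = $5623.24
Municipal income tax: $5623.24 × 0.0242 = $136.08
State tax withheld: $5623.24 × 0.048 = $269.92
Paid family leave insurance: only $141246.28 − $139278.31 = $1967.97 of this check is subject → $1967.97 × 0.008 = $15.74
Total deductions = $241.02 + $136.08 + $269.92 + $15.74 = $662.76
Net pay = $5864.26 − $662.76 = $5201.50

$5201.50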